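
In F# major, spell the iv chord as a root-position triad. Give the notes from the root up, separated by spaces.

The root, B, is scale degree 4 — the same note in F# major and F# minor; only the chord quality changes. In F# minor the chord on B is B–D–F#.

B D F#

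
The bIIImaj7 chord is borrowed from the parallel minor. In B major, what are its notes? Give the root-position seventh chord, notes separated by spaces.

Scale degree 3 in B major is D#. bIIImaj7 uses the lowered form, D, taken from B minor. Stacking thirds in B minor on D gives D–F#–A–C#.

D F# A C#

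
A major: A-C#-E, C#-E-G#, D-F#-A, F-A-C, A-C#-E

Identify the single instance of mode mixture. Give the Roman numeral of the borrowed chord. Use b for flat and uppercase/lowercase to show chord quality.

In A major the diatonic chords are A, Bm, C#m, D, E, F#m, G#dim. A–C#–E = A, C#–E–G# = C#m and D–F#–A = D all belong to that set. F–A–C is not: scale degree 6 in A major carries F#m (vi). In A minor the chord on that degree is F, so here it functions as bVI, borrowed from the parallel minor.

bVI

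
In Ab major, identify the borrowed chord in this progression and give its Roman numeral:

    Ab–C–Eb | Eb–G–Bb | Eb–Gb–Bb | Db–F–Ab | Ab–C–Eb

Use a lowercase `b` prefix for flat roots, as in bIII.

v

In Ab major the diatonic chords are Ab, Bbm, Cm, Db, Eb, Fm, Gdim. Of the given chords, Ab–C–Eb = Ab, Eb–G–Bb = Eb and Db–F–Ab = Db are diatonic. Eb–Gb–Bb doesn't fit — on degree 5 Ab major would have Eb (V). Ebm is the degree-5 chord of Ab minor, so it is the borrowed v.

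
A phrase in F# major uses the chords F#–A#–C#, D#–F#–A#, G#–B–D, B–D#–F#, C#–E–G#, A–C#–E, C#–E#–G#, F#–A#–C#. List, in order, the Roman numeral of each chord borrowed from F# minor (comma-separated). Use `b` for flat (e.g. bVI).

F# major has the diatonic set F#, G#m, A#m, B, C#, D#m, E#dim. F#–A#–C# = F#, D#–F#–A# = D#m, B–D#–F# = B and C#–E#–G# = C# are all diatonic. G#–B–D is not: scale degree 2 in F# major carries G#m (ii). In F# minor the chord on that degree is G#dim, so here it functions as ii°, borrowed from the parallel minor. C#–E–G# doesn't fit — on degree 5 F# major would have C# (V). C#m is the degree-5 chord of F# minor, so it is the borrowed v. But A–C#–E is foreign: the diatonic iii on degree 3 is A#m, whereas A comes from F# minor. It is labeled bIII.

ii°, v, bIII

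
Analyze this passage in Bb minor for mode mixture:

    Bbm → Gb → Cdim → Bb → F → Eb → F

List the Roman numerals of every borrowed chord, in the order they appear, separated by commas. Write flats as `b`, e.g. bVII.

In Bb minor (with V from harmonic minor) the diatonic chords are Bbm, Cdim, Db, Ebm, F, Gb, Ab. Bbm, Gb, Cdim and F are all diatonic. Bb (Bb–D–F) is not: scale degree 1 in Bb minor carries Bbm (i). In Bb major the chord on that degree is Bb, so here it functions as I, borrowed from the parallel major. Eb (Eb–G–Bb) doesn't fit — on degree 4 Bb minor would have Ebm (iv). Eb is the degree-4 chord of Bb major, so it is the borrowed IV.

I, IV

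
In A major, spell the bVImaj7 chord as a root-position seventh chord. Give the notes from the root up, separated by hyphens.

F-A-C-E

Scale degree 6 in A major is F#. bVImaj7 uses the lowered form, F, taken from A minor. Building the major-seventh chord from the parallel minor on F: F–A–C–E.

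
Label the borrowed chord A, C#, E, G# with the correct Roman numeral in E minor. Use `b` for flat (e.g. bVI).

The root A is the diatonic 4th degree of E minor; the borrowing shows in the chord quality. Diatonically E minor has Am (iv) on that degree; A–C#–E–G# is instead the major-seventh chord native to E major, so it takes the label IVmaj7.

IVmaj7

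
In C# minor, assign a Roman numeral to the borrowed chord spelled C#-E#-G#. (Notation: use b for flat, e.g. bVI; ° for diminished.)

The root C# is the diatonic 1st degree of C# minor; the borrowing shows in the chord quality. The diatonic chord on degree 1 would be C#m (i), but C#–E#–G# is the major chord from C# major. As a borrowed chord it is labeled I.

I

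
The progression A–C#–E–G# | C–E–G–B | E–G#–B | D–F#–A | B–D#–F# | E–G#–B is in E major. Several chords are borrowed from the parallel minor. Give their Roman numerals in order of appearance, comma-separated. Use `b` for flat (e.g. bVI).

E major has the diatonic set E, F#m, G#m, A, B, C#m, D#dim. A–C#–E–G# = Amaj7, E–G#–B = E and B–D#–F# = B all belong to that set. But C–E–G–B is foreign: the diatonic vi on degree 6 is C#m, whereas Cmaj7 comes from E minor. It is labeled bVImaj7. But D–F#–A is foreign: the diatonic vii° on degree 7 is D#dim, whereas D comes from E minor. It is labeled bVII.

bVImaj7, bVII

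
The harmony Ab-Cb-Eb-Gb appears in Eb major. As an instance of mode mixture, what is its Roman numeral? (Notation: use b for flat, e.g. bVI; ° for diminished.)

The root Ab is the diatonic 4th degree of Eb major; the borrowing shows in the chord quality. Diatonically Eb major has Ab (IV) on that degree; Ab–Cb–Eb–Gb is instead the minor-seventh chord native to Eb minor, so it takes the label iv7.

iv7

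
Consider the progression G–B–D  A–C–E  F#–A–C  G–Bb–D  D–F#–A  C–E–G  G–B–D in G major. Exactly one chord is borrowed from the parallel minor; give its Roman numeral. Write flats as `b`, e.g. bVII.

i

G major has the diatonic set G, Am, Bm, C, D, Em, F#dim. Of the given chords, G–B–D = G, A–C–E = Am, F#–A–C = F#dim, D–F#–A = D and C–E–G = C are diatonic. But G–Bb–D is foreign: the diatonic I on degree 1 is G, whereas Gm comes from G minor. It is labeled i.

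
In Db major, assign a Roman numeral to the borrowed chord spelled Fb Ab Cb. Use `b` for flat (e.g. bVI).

The root Fb is the lowered 3rd scale degree — diatonically Db major has F there. Diatonically Db major has Fm (iii) on that degree; Fb–Ab–Cb is instead the major chord native to Db minor, so it takes the label bIII.

bIII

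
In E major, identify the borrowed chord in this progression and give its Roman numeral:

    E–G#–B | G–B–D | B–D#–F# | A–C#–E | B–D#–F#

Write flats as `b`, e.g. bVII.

E major has the diatonic set E, F#m, G#m, A, B, C#m, D#dim. Of the given chords, E–G#–B = E, B–D#–F# = B and A–C#–E = A are diatonic. G–B–D is not: scale degree 3 in E major carries G#m (iii). In E minor the chord on that degree is G, so here it functions as bIII, borrowed from the parallel minor.

bIII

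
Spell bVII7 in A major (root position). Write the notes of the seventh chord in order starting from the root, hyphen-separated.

The root of bVII7 is the lowered 7th degree: G# becomes G. Building the dominant-seventh chord from the parallel minor on G: G–B–D–F.

G-B-D-F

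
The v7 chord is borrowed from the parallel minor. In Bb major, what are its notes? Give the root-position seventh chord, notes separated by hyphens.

The root, F, is scale degree 5 — the same note in Bb major and Bb minor; only the chord quality changes. Stacking thirds in Bb minor on F gives F–Ab–C–Eb.

F-Ab-C-Eb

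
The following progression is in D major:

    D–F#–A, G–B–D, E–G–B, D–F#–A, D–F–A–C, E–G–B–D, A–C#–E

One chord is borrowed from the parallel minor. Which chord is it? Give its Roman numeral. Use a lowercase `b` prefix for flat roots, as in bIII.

In D major the diatonic chords are D, Em, F#m, G, A, Bm, C#dim. D–F#–A = D, G–B–D = G, E–G–B = Em, E–G–B–D = Em7 and A–C#–E = A all belong to that set. D–F–A–C is not: scale degree 1 in D major carries D (I). In D minor the chord on that degree is Dm7, so here it functions as i7, borrowed from the parallel minor.

i7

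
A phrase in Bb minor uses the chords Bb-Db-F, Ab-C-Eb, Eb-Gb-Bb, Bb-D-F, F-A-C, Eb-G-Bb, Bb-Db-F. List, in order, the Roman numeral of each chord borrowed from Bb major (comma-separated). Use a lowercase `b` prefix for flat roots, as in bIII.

I, IV

In Bb minor (with V from harmonic minor) the diatonic chords are Bbm, Cdim, Db, Ebm, F, Gb, Ab. Bb–Db–F = Bbm, Ab–C–Eb = Ab, Eb–Gb–Bb = Ebm and F–A–C = F are all diatonic. But Bb–D–F is foreign: the diatonic i on degree 1 is Bbm, whereas Bb comes from Bb major. It is labeled I. Eb–G–Bb doesn't fit — on degree 4 Bb minor would have Ebm (iv). Eb is the degree-4 chord of Bb major, so it is the borrowed IV.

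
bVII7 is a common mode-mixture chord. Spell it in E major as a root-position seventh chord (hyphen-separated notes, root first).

D-F#-A-C

bVII7 is built on the lowered scale degree 7. In E major degree 7 is D#; lowered it becomes D. Building the dominant-seventh chord from the parallel minor on D: D–F#–A–C.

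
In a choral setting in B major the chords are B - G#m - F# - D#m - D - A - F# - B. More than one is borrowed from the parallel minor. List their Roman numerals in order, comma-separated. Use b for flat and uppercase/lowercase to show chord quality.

bIII, bVII

In B major the diatonic chords are B, C#m, D#m, E, F#, G#m, A#dim. B, G#m, F# and D#m are all diatonic. D (D–F#–A) doesn't fit — on degree 3 B major would have D#m (iii). D is the degree-3 chord of B minor, so it is the borrowed bIII. A (A–C#–E) doesn't fit — on degree 7 B major would have A#dim (vii°). A is the degree-7 chord of B minor, so it is the borrowed bVII.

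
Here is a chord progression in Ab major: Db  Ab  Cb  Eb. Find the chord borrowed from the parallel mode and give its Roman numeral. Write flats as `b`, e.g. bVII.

In Ab major the diatonic chords are Ab, Bbm, Cm, Db, Eb, Fm, Gdim. Db, Ab and Eb all belong to that set. But Cb (Cb–Eb–Gb) is foreign: the diatonic iii on degree 3 is Cm, whereas Cb comes from Ab minor. It is labeled bIII.

bIII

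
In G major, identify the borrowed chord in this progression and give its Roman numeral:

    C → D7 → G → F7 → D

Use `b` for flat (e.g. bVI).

bVII7

In G major the diatonic chords are G, Am, Bm, C, D, Em, F#dim. C, D7, G and D are all diatonic. But F7 (F–A–C–Eb) is foreign: the diatonic vii° on degree 7 is F#dim, whereas F7 comes from G minor. It is labeled bVII7.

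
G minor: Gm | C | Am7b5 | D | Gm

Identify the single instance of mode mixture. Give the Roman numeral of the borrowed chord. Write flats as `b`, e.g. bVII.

IV

G minor has the diatonic set Gm, Adim, Bb, Cm, D, Eb, F (with V from harmonic minor). Of the given chords, Gm, Am7b5 and D are diatonic. C (C–E–G) doesn't fit — on degree 4 G minor would have Cm (iv). C is the degree-4 chord of G major, so it is the borrowed IV.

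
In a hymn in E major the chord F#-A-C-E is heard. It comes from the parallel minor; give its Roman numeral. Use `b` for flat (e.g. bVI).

iiø7

F# is scale degree 2 in E major. The diatonic chord on degree 2 would be F#m (ii), but F#–A–C–E is the half-diminished-seventh chord from E minor. As a borrowed chord it is labeled iiø7.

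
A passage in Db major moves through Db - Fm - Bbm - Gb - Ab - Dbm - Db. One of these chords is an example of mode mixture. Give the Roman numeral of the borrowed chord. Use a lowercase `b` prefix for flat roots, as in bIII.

i

In Db major the diatonic chords are Db, Ebm, Fm, Gb, Ab, Bbm, Cdim. Of the given chords, Db, Fm, Bbm, Gb and Ab are diatonic. Dbm (Db–Fb–Ab) is not: scale degree 1 in Db major carries Db (I). In Db minor the chord on that degree is Dbm, so here it functions as i, borrowed from the parallel minor.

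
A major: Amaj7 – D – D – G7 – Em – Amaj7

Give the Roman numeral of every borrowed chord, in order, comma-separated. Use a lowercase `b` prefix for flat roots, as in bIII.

bVII7, v

A major has the diatonic set A, Bm, C#m, D, E, F#m, G#dim. Of the given chords, Amaj7 and D are diatonic. But G7 (G–B–D–F) is foreign: the diatonic vii° on degree 7 is G#dim, whereas G7 comes from A minor. It is labeled bVII7. Em (E–G–B) doesn't fit — on degree 5 A major would have E (V). Em is the degree-5 chord of A minor, so it is the borrowed v.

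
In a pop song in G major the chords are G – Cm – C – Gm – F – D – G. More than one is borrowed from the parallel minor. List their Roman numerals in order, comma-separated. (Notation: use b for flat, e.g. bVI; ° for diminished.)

The diatonic triads in G major are G, Am, Bm, C, D, Em, F#dim. Of the given chords, G, C and D are diatonic. Cm (C–Eb–G) is not: scale degree 4 in G major carries C (IV). In G minor the chord on that degree is Cm, so here it functions as iv, borrowed from the parallel minor. Gm (G–Bb–D) is not: scale degree 1 in G major carries G (I). In G minor the chord on that degree is Gm, so here it functions as i, borrowed from the parallel minor. But F (F–A–C) is foreign: the diatonic vii° on degree 7 is F#dim, whereas F comes from G minor. It is labeled bVII.

iv, i, bVII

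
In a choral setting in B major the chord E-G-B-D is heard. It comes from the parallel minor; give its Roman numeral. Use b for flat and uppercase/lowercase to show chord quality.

The root E is the diatonic 4th degree of B major; the borrowing shows in the chord quality. The diatonic chord on degree 4 would be E (IV), but E–G–B–D is the minor-seventh chord from B minor. As a borrowed chord it is labeled iv7.

iv7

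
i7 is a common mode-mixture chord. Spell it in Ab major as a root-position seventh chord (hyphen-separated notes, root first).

Ab-Cb-Eb-Gb

The root, Ab, is scale degree 1 — the same note in Ab major and Ab minor; only the chord quality changes. Building the minor-seventh chord from the parallel minor on Ab: Ab–Cb–Eb–Gb.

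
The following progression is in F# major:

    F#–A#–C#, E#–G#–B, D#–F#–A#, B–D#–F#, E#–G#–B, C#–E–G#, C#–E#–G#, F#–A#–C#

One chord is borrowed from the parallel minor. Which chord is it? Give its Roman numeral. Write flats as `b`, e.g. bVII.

v

In F# major the diatonic chords are F#, G#m, A#m, B, C#, D#m, E#dim. F#–A#–C# = F#, E#–G#–B = E#dim, D#–F#–A# = D#m, B–D#–F# = B and C#–E#–G# = C# all belong to that set. C#–E–G# doesn't fit — on degree 5 F# major would have C# (V). C#m is the degree-5 chord of F# minor, so it is the borrowed v.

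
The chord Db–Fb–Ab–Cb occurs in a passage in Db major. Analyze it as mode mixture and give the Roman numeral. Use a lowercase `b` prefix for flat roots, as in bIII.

i7

Db is scale degree 1 in Db major. Db–Fb–Ab–Cb is a minor-seventh chord — the form found in Db minor, not the diatonic I (Db). Borrowed into Db major it is written i7.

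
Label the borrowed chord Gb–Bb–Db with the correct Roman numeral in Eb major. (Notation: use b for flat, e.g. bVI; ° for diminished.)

bIII

The root Gb is the lowered 3rd scale degree — diatonically Eb major has G there. Gb–Bb–Db is a major chord — the form found in Eb minor, not the diatonic iii (Gm). Borrowed into Eb major it is written bIII.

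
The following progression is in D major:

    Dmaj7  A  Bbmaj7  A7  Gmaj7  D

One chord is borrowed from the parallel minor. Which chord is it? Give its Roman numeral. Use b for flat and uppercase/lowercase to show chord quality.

bVImaj7

D major has the diatonic set D, Em, F#m, G, A, Bm, C#dim. Of the given chords, Dmaj7, A, A7, Gmaj7 and D are diatonic. Bbmaj7 (Bb–D–F–A) doesn't fit — on degree 6 D major would have Bm (vi). Bbmaj7 is the degree-6 chord of D minor, so it is the borrowed bVImaj7.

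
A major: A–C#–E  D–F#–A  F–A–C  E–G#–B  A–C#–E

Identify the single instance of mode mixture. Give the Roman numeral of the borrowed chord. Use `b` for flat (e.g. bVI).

A major has the diatonic set A, Bm, C#m, D, E, F#m, G#dim. Of the given chords, A–C#–E = A, D–F#–A = D and E–G#–B = E are diatonic. F–A–C doesn't fit — on degree 6 A major would have F#m (vi). F is the degree-6 chord of A minor, so it is the borrowed bVI.

bVI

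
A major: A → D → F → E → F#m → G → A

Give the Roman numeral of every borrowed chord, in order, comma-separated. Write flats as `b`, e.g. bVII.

The diatonic triads in A major are A, Bm, C#m, D, E, F#m, G#dim. A, D, E and F#m all belong to that set. F (F–A–C) is not: scale degree 6 in A major carries F#m (vi). In A minor the chord on that degree is F, so here it functions as bVI, borrowed from the parallel minor. G (G–B–D) doesn't fit — on degree 7 A major would have G#dim (vii°). G is the degree-7 chord of A minor, so it is the borrowed bVII.

bVI, bVII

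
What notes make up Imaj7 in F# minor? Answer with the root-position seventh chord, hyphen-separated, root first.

Imaj7 is built on scale degree 1, which is F# in both F# minor and its parallel. In F# major the chord on F# is F#–A#–C#–E#.

F#-A#-C#-E#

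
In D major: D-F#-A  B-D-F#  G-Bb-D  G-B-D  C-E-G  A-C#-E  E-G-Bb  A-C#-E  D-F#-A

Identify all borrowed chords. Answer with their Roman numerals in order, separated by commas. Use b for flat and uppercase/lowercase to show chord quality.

iv, bVII, ii°

The diatonic triads in D major are D, Em, F#m, G, A, Bm, C#dim. D–F#–A = D, B–D–F# = Bm, G–B–D = G and A–C#–E = A are all diatonic. G–Bb–D is not: scale degree 4 in D major carries G (IV). In D minor the chord on that degree is Gm, so here it functions as iv, borrowed from the parallel minor. But C–E–G is foreign: the diatonic vii° on degree 7 is C#dim, whereas C comes from D minor. It is labeled bVII. E–G–Bb is not: scale degree 2 in D major carries Em (ii). In D minor the chord on that degree is Edim, so here it functions as ii°, borrowed from the parallel minor.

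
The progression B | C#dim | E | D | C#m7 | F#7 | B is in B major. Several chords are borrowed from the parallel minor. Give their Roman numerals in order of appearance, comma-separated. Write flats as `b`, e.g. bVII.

In B major the diatonic chords are B, C#m, D#m, E, F#, G#m, A#dim. B, E, C#m7 and F#7 all belong to that set. C#dim (C#–E–G) doesn't fit — on degree 2 B major would have C#m (ii). C#dim is the degree-2 chord of B minor, so it is the borrowed ii°. D (D–F#–A) doesn't fit — on degree 3 B major would have D#m (iii). D is the degree-3 chord of B minor, so it is the borrowed bIII.

ii°, bIII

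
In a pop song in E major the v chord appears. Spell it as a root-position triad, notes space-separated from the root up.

B D F#

The root, B, is scale degree 5 — the same note in E major and E minor; only the chord quality changes. Stacking thirds in E minor on B gives B–D–F#.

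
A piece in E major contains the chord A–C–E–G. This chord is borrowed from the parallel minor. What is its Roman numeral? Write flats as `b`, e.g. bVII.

A is scale degree 4 in E major. A–C–E–G is a minor-seventh chord — the form found in E minor, not the diatonic IV (A). Borrowed into E major it is written iv7.

iv7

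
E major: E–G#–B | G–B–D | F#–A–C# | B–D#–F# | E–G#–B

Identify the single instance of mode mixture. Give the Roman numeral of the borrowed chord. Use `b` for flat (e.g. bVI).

bIII

In E major the diatonic chords are E, F#m, G#m, A, B, C#m, D#dim. Of the given chords, E–G#–B = E, F#–A–C# = F#m and B–D#–F# = B are diatonic. G–B–D doesn't fit — on degree 3 E major would have G#m (iii). G is the degree-3 chord of E minor, so it is the borrowed bIII.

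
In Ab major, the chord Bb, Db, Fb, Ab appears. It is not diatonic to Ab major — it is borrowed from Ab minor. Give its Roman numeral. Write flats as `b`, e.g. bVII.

iiø7

The root Bb is the diatonic 2nd degree of Ab major; the borrowing shows in the chord quality. The diatonic chord on degree 2 would be Bbm (ii), but Bb–Db–Fb–Ab is the half-diminished-seventh chord from Ab minor. As a borrowed chord it is labeled iiø7.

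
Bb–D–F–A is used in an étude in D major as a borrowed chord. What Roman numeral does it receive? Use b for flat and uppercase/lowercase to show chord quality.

bVImaj7

In D major scale degree 6 is B; Bb is its lowered form, from D minor. The diatonic chord on degree 6 would be Bm (vi), but Bb–D–F–A is the major-seventh chord from D minor. As a borrowed chord it is labeled bVImaj7.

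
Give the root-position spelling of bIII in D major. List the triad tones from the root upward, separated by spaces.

F A C

The root of bIII is the lowered 3rd degree: F# becomes F. In D minor the chord on F is F–A–C.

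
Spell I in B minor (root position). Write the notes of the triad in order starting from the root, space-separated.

The root, B, is scale degree 1 — the same note in B minor and B major; only the chord quality changes. In B major the chord on B is B–D#–F#.

B D# F#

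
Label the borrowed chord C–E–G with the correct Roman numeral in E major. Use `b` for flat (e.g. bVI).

C is the lowered form of scale degree 6 in E major (the diatonic degree 6 is C#). The diatonic chord on degree 6 would be C#m (vi), but C–E–G is the major chord from E minor. As a borrowed chord it is labeled bVI.

bVI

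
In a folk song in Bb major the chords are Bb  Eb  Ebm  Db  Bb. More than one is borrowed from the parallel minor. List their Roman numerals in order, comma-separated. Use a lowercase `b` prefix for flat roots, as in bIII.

iv, bIII

The diatonic triads in Bb major are Bb, Cm, Dm, Eb, F, Gm, Adim. Bb and Eb both belong to that set. Ebm (Eb–Gb–Bb) is not: scale degree 4 in Bb major carries Eb (IV). In Bb minor the chord on that degree is Ebm, so here it functions as iv, borrowed from the parallel minor. Db (Db–F–Ab) doesn't fit — on degree 3 Bb major would have Dm (iii). Db is the degree-3 chord of Bb minor, so it is the borrowed bIII.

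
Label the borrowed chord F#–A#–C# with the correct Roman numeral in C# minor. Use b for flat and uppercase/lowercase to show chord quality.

F# is scale degree 4 in C# minor. Diatonically C# minor has F#m (iv) on that degree; F#–A#–C# is instead the major chord native to C# major, so it takes the label IV.

IV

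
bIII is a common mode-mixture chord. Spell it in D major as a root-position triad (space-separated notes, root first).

F A C

Scale degree 3 in D major is F#. bIII uses the lowered form, F, taken from D minor. In D minor the chord on F is F–A–C.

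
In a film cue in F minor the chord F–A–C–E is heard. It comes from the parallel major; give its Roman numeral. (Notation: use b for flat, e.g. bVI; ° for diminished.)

Imaj7

F is scale degree 1 in F minor. Diatonically F minor has Fm (i) on that degree; F–A–C–E is instead the major-seventh chord native to F major, so it takes the label Imaj7.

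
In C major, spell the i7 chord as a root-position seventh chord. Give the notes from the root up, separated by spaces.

C Eb G Bb

i7 is built on scale degree 1, which is C in both C major and its parallel. Stacking thirds in C minor on C gives C–Eb–G–Bb.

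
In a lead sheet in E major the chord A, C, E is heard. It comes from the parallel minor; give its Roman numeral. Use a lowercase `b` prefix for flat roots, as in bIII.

iv

A is scale degree 4 in E major. The diatonic chord on degree 4 would be A (IV), but A–C–E is the minor chord from E minor. As a borrowed chord it is labeled iv.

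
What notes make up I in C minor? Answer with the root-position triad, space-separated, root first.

I is built on scale degree 1, which is C in both C minor and its parallel. Stacking thirds in C major on C gives C–E–G.

C E G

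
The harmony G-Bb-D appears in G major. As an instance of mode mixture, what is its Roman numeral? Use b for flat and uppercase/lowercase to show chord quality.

i

G is scale degree 1 in G major. The diatonic chord on degree 1 would be G (I), but G–Bb–D is the minor chord from G minor. As a borrowed chord it is labeled i.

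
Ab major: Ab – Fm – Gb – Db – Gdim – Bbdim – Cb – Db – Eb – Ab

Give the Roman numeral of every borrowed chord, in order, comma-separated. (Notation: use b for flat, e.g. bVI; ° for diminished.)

Ab major has the diatonic set Ab, Bbm, Cm, Db, Eb, Fm, Gdim. Ab, Fm, Db, Gdim and Eb all belong to that set. But Gb (Gb–Bb–Db) is foreign: the diatonic vii° on degree 7 is Gdim, whereas Gb comes from Ab minor. It is labeled bVII. Bbdim (Bb–Db–Fb) doesn't fit — on degree 2 Ab major would have Bbm (ii). Bbdim is the degree-2 chord of Ab minor, so it is the borrowed ii°. Cb (Cb–Eb–Gb) is not: scale degree 3 in Ab major carries Cm (iii). In Ab minor the chord on that degree is Cb, so here it functions as bIII, borrowed from the parallel minor.

bVII, ii°, bIII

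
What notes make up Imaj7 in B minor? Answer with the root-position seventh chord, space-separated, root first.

B D# F# A#

The root, B, is scale degree 1 — the same note in B minor and B major; only the chord quality changes. In B major the chord on B is B–D#–F#–A#.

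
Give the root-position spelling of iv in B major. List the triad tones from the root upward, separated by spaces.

iv is built on scale degree 4, which is E in both B major and its parallel. Building the minor chord from the parallel minor on E: E–G–B.

E G B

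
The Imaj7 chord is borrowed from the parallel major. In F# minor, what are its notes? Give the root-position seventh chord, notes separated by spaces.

Imaj7 is built on scale degree 1, which is F# in both F# minor and its parallel. Stacking thirds in F# major on F# gives F#–A#–C#–E#.

F# A# C# E#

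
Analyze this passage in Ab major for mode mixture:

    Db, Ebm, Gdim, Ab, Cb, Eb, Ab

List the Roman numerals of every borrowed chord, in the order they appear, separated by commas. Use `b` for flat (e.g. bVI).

v, bIII

Ab major has the diatonic set Ab, Bbm, Cm, Db, Eb, Fm, Gdim. Db, Gdim, Ab and Eb all belong to that set. Ebm (Eb–Gb–Bb) is not: scale degree 5 in Ab major carries Eb (V). In Ab minor the chord on that degree is Ebm, so here it functions as v, borrowed from the parallel minor. Cb (Cb–Eb–Gb) doesn't fit — on degree 3 Ab major would have Cm (iii). Cb is the degree-3 chord of Ab minor, so it is the borrowed bIII.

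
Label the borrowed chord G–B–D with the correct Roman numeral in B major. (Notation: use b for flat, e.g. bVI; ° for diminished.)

bVI

The root G is the lowered 6th scale degree — diatonically B major has G# there. G–B–D is a major chord — the form found in B minor, not the diatonic vi (G#m). Borrowed into B major it is written bVI.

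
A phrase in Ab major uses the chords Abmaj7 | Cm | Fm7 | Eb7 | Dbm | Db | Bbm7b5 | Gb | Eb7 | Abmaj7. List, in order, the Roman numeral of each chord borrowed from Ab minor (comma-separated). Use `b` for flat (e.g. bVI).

iv, iiø7, bVII

Ab major has the diatonic set Ab, Bbm, Cm, Db, Eb, Fm, Gdim. Abmaj7, Cm, Fm7, Eb7 and Db are all diatonic. But Dbm (Db–Fb–Ab) is foreign: the diatonic IV on degree 4 is Db, whereas Dbm comes from Ab minor. It is labeled iv. Bbm7b5 (Bb–Db–Fb–Ab) doesn't fit — on degree 2 Ab major would have Bbm (ii). Bbm7b5 is the degree-2 chord of Ab minor, so it is the borrowed iiø7. Gb (Gb–Bb–Db) doesn't fit — on degree 7 Ab major would have Gdim (vii°). Gb is the degree-7 chord of Ab minor, so it is the borrowed bVII.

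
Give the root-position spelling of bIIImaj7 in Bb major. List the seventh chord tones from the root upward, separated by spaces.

Db F Ab C

Scale degree 3 in Bb major is D. bIIImaj7 uses the lowered form, Db, taken from Bb minor. Building the major-seventh chord from the parallel minor on Db: Db–F–Ab–C.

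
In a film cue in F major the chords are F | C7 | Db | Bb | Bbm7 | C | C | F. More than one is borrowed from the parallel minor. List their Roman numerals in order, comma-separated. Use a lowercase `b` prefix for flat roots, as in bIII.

In F major the diatonic chords are F, Gm, Am, Bb, C, Dm, Edim. Of the given chords, F, C7, Bb and C are diatonic. But Db (Db–F–Ab) is foreign: the diatonic vi on degree 6 is Dm, whereas Db comes from F minor. It is labeled bVI. Bbm7 (Bb–Db–F–Ab) is not: scale degree 4 in F major carries Bb (IV). In F minor the chord on that degree is Bbm7, so here it functions as iv7, borrowed from the parallel minor.

bVI, iv7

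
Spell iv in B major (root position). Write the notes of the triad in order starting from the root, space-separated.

E G B

iv is built on scale degree 4, which is E in both B major and its parallel. Building the minor chord from the parallel minor on E: E–G–B.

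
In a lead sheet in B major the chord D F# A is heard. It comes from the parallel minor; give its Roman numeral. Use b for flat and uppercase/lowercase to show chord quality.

D is the lowered form of scale degree 3 in B major (the diatonic degree 3 is D#). The diatonic chord on degree 3 would be D#m (iii), but D–F#–A is the major chord from B minor. As a borrowed chord it is labeled bIII.

bIII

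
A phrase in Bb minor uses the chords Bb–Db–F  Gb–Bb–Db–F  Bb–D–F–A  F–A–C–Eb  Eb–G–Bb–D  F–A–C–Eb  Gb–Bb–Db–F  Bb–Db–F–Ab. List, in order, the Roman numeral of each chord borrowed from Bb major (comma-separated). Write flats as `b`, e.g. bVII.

Imaj7, IVmaj7

In Bb minor (with V from harmonic minor) the diatonic chords are Bbm, Cdim, Db, Ebm, F, Gb, Ab. Bb–Db–F = Bbm, Gb–Bb–Db–F = Gbmaj7, F–A–C–Eb = F7 and Bb–Db–F–Ab = Bbm7 are all diatonic. Bb–D–F–A doesn't fit — on degree 1 Bb minor would have Bbm (i). Bbmaj7 is the degree-1 chord of Bb major, so it is the borrowed Imaj7. But Eb–G–Bb–D is foreign: the diatonic iv on degree 4 is Ebm, whereas Ebmaj7 comes from Bb major. It is labeled IVmaj7.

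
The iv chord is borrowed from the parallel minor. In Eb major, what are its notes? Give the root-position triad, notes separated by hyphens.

Ab-Cb-Eb

The root, Ab, is scale degree 4 — the same note in Eb major and Eb minor; only the chord quality changes. Stacking thirds in Eb minor on Ab gives Ab–Cb–Eb.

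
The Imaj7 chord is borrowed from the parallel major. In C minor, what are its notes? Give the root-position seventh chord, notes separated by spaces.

Imaj7 is built on scale degree 1, which is C in both C minor and its parallel. Stacking thirds in C major on C gives C–E–G–B.

C E G B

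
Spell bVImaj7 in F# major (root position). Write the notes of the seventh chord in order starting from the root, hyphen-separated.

D-F#-A-C#

The root of bVImaj7 is the lowered 6th degree: D# becomes D. Stacking thirds in F# minor on D gives D–F#–A–C#.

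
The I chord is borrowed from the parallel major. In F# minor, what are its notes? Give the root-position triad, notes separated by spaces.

The root, F#, is scale degree 1 — the same note in F# minor and F# major; only the chord quality changes. Stacking thirds in F# major on F# gives F#–A#–C#.

F# A# C#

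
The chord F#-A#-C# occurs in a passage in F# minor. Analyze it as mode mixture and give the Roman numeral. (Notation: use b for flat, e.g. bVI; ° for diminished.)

The root F# is the diatonic 1st degree of F# minor; the borrowing shows in the chord quality. Diatonically F# minor has F#m (i) on that degree; F#–A#–C# is instead the major chord native to F# major, so it takes the label I.

I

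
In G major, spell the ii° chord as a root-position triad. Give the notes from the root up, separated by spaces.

ii° is built on scale degree 2, which is A in both G major and its parallel. Building the diminished chord from the parallel minor on A: A–C–Eb.

A C Eb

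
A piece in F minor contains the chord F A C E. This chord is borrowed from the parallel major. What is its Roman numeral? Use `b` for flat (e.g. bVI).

The root F is the diatonic 1st degree of F minor; the borrowing shows in the chord quality. The diatonic chord on degree 1 would be Fm (i), but F–A–C–E is the major-seventh chord from F major. As a borrowed chord it is labeled Imaj7.

Imaj7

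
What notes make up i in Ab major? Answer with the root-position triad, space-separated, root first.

The root, Ab, is scale degree 1 — the same note in Ab major and Ab minor; only the chord quality changes. Stacking thirds in Ab minor on Ab gives Ab–Cb–Eb.

Ab Cb Eb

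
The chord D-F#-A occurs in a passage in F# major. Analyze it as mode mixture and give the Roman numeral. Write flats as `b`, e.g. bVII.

D is the lowered form of scale degree 6 in F# major (the diatonic degree 6 is D#). D–F#–A is a major chord — the form found in F# minor, not the diatonic vi (D#m). Borrowed into F# major it is written bVI.

bVI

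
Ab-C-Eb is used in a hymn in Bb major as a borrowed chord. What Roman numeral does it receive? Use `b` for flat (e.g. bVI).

bVII

The root Ab is the lowered 7th scale degree — diatonically Bb major has A there. The diatonic chord on degree 7 would be Adim (vii°), but Ab–C–Eb is the major chord from Bb minor. As a borrowed chord it is labeled bVII.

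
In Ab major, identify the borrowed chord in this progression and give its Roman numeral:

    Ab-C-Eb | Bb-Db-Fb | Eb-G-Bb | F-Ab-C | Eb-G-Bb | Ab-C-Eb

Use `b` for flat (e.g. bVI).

ii°

The diatonic triads in Ab major are Ab, Bbm, Cm, Db, Eb, Fm, Gdim. Ab–C–Eb = Ab, Eb–G–Bb = Eb and F–Ab–C = Fm all belong to that set. Bb–Db–Fb doesn't fit — on degree 2 Ab major would have Bbm (ii). Bbdim is the degree-2 chord of Ab minor, so it is the borrowed ii°.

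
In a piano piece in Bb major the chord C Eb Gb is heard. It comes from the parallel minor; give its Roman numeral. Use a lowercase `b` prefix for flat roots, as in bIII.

The root C is the diatonic 2nd degree of Bb major; the borrowing shows in the chord quality. C–Eb–Gb is a diminished chord — the form found in Bb minor, not the diatonic ii (Cm). Borrowed into Bb major it is written ii°.

ii°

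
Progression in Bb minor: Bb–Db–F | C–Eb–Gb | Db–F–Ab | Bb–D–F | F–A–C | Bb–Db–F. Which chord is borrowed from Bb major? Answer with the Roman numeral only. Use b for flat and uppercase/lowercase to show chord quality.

I

In Bb minor (with V from harmonic minor) the diatonic chords are Bbm, Cdim, Db, Ebm, F, Gb, Ab. Bb–Db–F = Bbm, C–Eb–Gb = Cdim, Db–F–Ab = Db and F–A–C = F all belong to that set. Bb–D–F is not: scale degree 1 in Bb minor carries Bbm (i). In Bb major the chord on that degree is Bb, so here it functions as I, borrowed from the parallel major.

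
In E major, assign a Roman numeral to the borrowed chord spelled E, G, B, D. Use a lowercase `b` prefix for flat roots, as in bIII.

The root E is the diatonic 1st degree of E major; the borrowing shows in the chord quality. E–G–B–D is a minor-seventh chord — the form found in E minor, not the diatonic I (E). Borrowed into E major it is written i7.

i7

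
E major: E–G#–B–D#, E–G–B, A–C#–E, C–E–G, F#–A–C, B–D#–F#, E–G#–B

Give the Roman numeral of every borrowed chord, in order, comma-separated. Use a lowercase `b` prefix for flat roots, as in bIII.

E major has the diatonic set E, F#m, G#m, A, B, C#m, D#dim. E–G#–B–D# = Emaj7, A–C#–E = A, B–D#–F# = B and E–G#–B = E are all diatonic. E–G–B doesn't fit — on degree 1 E major would have E (I). Em is the degree-1 chord of E minor, so it is the borrowed i. C–E–G is not: scale degree 6 in E major carries C#m (vi). In E minor the chord on that degree is C, so here it functions as bVI, borrowed from the parallel minor. But F#–A–C is foreign: the diatonic ii on degree 2 is F#m, whereas F#dim comes from E minor. It is labeled ii°.

i, bVI, ii°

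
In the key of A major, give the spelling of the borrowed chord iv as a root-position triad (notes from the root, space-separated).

D F A

The root, D, is scale degree 4 — the same note in A major and A minor; only the chord quality changes. Stacking thirds in A minor on D gives D–F–A.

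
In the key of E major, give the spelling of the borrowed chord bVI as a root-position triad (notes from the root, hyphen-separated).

C-E-G

Scale degree 6 in E major is C#. bVI uses the lowered form, C, taken from E minor. In E minor the chord on C is C–E–G.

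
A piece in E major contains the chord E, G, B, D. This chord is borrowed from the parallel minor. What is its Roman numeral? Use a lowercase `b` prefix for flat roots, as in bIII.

i7

E is scale degree 1 in E major. Diatonically E major has E (I) on that degree; E–G–B–D is instead the minor-seventh chord native to E minor, so it takes the label i7.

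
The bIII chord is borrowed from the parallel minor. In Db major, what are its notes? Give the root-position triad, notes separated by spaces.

Scale degree 3 in Db major is F. bIII uses the lowered form, Fb, taken from Db minor. Building the major chord from the parallel minor on Fb: Fb–Ab–Cb.

Fb Ab Cb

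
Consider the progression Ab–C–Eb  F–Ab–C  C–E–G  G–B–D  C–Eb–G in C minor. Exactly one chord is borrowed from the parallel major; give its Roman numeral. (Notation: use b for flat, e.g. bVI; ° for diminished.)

I

In C minor (with V from harmonic minor) the diatonic chords are Cm, Ddim, Eb, Fm, G, Ab, Bb. Ab–C–Eb = Ab, F–Ab–C = Fm, G–B–D = G and C–Eb–G = Cm all belong to that set. C–E–G doesn't fit — on degree 1 C minor would have Cm (i). C is the degree-1 chord of C major, so it is the borrowed I.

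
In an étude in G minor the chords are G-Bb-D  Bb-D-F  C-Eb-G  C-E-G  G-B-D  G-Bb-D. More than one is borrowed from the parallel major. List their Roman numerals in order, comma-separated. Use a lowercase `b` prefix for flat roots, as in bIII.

In G minor (with V from harmonic minor) the diatonic chords are Gm, Adim, Bb, Cm, D, Eb, F. G–Bb–D = Gm, Bb–D–F = Bb and C–Eb–G = Cm are all diatonic. C–E–G doesn't fit — on degree 4 G minor would have Cm (iv). C is the degree-4 chord of G major, so it is the borrowed IV. But G–B–D is foreign: the diatonic i on degree 1 is Gm, whereas G comes from G major. It is labeled I.

IV, I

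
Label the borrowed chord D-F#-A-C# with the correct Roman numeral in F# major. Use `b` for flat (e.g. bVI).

The root D is the lowered 6th scale degree — diatonically F# major has D# there. Diatonically F# major has D#m (vi) on that degree; D–F#–A–C# is instead the major-seventh chord native to F# minor, so it takes the label bVImaj7.

bVImaj7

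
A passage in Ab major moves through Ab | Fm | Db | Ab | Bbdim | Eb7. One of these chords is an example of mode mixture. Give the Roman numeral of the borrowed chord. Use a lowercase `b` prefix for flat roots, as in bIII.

Ab major has the diatonic set Ab, Bbm, Cm, Db, Eb, Fm, Gdim. Ab, Fm, Db and Eb7 all belong to that set. But Bbdim (Bb–Db–Fb) is foreign: the diatonic ii on degree 2 is Bbm, whereas Bbdim comes from Ab minor. It is labeled ii°.

ii°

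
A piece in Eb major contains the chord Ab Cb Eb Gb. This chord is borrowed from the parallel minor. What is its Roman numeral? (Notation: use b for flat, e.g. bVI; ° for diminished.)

Ab is scale degree 4 in Eb major. The diatonic chord on degree 4 would be Ab (IV), but Ab–Cb–Eb–Gb is the minor-seventh chord from Eb minor. As a borrowed chord it is labeled iv7.

iv7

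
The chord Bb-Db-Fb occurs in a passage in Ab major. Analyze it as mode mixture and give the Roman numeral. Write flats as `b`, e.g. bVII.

Bb is scale degree 2 in Ab major. Diatonically Ab major has Bbm (ii) on that degree; Bb–Db–Fb is instead the diminished chord native to Ab minor, so it takes the label ii°.

ii°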